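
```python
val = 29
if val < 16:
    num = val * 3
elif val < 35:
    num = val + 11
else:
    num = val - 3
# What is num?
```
Trace:
  val=29
  val=29, num=40

Final answer: 40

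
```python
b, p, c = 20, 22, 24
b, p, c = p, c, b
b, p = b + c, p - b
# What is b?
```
Trace:
  b=20, p=22, c=24
  b=22, p=24, c=20
  b=42, p=2, c=20

Final answer: 42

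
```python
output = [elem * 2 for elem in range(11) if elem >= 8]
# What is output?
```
Trace:
  elem=0
  elem=1
  elem=2
  elem=3
  elem=4
  elem=5
  elem=6
  elem=7
  elem=8
  elem=9
  elem=10
  output=[16, 18, 20]

Final answer: [16, 18, 20]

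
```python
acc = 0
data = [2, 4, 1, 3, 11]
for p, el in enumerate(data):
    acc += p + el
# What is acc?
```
Trace:
  acc=0
  acc=2, p=0, el=2
  acc=7, p=1, el=4
  acc=10, p=2, el=1
  acc=16, p=3, el=3
  acc=31, p=4, el=11

Final answer: 31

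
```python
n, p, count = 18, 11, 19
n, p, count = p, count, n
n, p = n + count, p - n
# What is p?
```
Trace:
  n=18, p=11, count=19
  n=11, p=19, count=18
  n=29, p=8, count=18

Final answer: 8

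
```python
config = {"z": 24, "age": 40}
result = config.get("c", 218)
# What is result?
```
Trace:
  config={'z': 24, 'age': 40}
  config={'z': 24, 'age': 40}, result=218

Final answer: 218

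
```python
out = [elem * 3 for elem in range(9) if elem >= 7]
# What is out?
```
Trace:
  elem=0
  elem=1
  elem=2
  elem=3
  elem=4
  elem=5
  elem=6
  elem=7
  elem=8
  out=[21, 24]

Final answer: [21, 24]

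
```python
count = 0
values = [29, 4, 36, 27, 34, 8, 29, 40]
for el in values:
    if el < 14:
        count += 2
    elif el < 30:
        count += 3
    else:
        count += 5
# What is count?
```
Trace:
  count=0
  count=3, el=29
  count=5, el=4
  count=10, el=36
  count=13, el=27
  count=18, el=34
  count=20, el=8
  count=23, el=29
  count=28, el=40

Final answer: 28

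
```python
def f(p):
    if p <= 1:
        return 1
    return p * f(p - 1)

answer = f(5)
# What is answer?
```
Call trace:
f(p=5)
  f(p=4)
    f(p=3)
      f(p=2)
        f(p=1)
        -> return 1
      -> return 2
    -> return 6
  -> return 24
-> return 120

Final answer: 120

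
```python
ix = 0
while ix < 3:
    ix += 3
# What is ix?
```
Trace:
  ix=0
  ix=3

Final answer: 3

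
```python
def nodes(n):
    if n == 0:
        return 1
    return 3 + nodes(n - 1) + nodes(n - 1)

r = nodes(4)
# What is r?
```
Call trace (a repeated sub-call is expanded the first time; later identical calls just restate its return value):
nodes(n=4)
  nodes(n=3)
    nodes(n=2)
      nodes(n=1)
        nodes(n=0)
        -> return 1
        nodes(n=0)
        -> return 1
      -> return 5
      nodes(n=1) -> return 5  (same call as traced above)
    -> return 13
    nodes(n=2) -> return 13  (same call as traced above)
  -> return 29
  nodes(n=3) -> return 29  (same call as traced above)
-> return 61

Final answer: 61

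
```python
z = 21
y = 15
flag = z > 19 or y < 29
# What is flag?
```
Trace:
  z=21
  z=21, y=15
  z=21, y=15, flag=True

Final answer: True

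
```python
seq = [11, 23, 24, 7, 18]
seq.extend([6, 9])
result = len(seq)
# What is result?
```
Trace:
  seq=[11, 23, 24, 7, 18]
  seq=[11, 23, 24, 7, 18, 6, 9]
  seq=[11, 23, 24, 7, 18, 6, 9], result=7

Final answer: 7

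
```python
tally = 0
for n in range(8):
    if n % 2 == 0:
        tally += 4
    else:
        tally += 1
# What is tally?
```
Trace:
  tally=0
  tally=4, n=0
  tally=5, n=1
  tally=9, n=2
  tally=10, n=3
  tally=14, n=4
  tally=15, n=5
  tally=19, n=6
  tally=20, n=7

Final answer: 20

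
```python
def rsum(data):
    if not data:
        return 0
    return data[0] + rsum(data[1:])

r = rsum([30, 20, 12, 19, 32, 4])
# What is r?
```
Call trace:
rsum(data=[30, 20, 12, 19, 32, 4])
  rsum(data=[20, 12, 19, 32, 4])
    rsum(data=[12, 19, 32, 4])
      rsum(data=[19, 32, 4])
        rsum(data=[32, 4])
          rsum(data=[4])
            rsum(data=[])
            -> return 0
          -> return 4
        -> return 36
      -> return 55
    -> return 67
  -> return 87
-> return 117

Final answer: 117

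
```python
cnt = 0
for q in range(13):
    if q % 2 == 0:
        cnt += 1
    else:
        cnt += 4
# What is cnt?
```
Trace:
  cnt=0
  cnt=1, q=0
  cnt=5, q=1
  cnt=6, q=2
  cnt=10, q=3
  cnt=11, q=4
  cnt=15, q=5
  cnt=16, q=6
  cnt=20, q=7
  cnt=21, q=8
  cnt=25, q=9
  cnt=26, q=10
  cnt=30, q=11
  cnt=31, q=12

Final answer: 31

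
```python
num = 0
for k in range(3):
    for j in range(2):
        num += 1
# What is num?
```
Trace:
  num=0
  num=1, k=0, j=0
  num=2, k=0, j=1
  num=3, k=1, j=0
  num=4, k=1, j=1
  num=5, k=2, j=0
  num=6, k=2, j=1

Final answer: 6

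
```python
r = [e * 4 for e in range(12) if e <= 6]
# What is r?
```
Trace:
  e=0
  e=1
  e=2
  e=3
  e=4
  e=5
  e=6
  e=7
  e=8
  e=9
  e=10
  e=11
  r=[0, 4, 8, 12, 16, 20, 24]

Final answer: [0, 4, 8, 12, 16, 20, 24]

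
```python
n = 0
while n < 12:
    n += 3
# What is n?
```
Trace:
  n=0
  n=3
  n=6
  n=9
  n=12

Final answer: 12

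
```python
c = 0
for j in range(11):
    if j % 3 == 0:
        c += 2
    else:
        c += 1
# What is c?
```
Trace:
  c=0
  c=2, j=0
  c=3, j=1
  c=4, j=2
  c=6, j=3
  c=7, j=4
  c=8, j=5
  c=10, j=6
  c=11, j=7
  c=12, j=8
  c=14, j=9
  c=15, j=10

Final answer: 15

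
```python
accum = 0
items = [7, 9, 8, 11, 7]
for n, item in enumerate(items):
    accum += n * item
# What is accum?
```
Trace:
  accum=0
  accum=0, n=0, item=7
  accum=9, n=1, item=9
  accum=25, n=2, item=8
  accum=58, n=3, item=11
  accum=86, n=4, item=7

Final answer: 86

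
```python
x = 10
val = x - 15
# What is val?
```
Trace:
  x=10
  x=10, val=-5

Final answer: -5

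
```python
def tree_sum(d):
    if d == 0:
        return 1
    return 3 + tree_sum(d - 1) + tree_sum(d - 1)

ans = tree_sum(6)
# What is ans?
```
Call trace (a repeated sub-call is expanded the first time; later identical calls just restate its return value):
tree_sum(d=6)
  tree_sum(d=5)
    tree_sum(d=4)
      tree_sum(d=3)
        tree_sum(d=2)
          tree_sum(d=1)
            tree_sum(d=0)
            -> return 1
            tree_sum(d=0)
            -> return 1
          -> return 5
          tree_sum(d=1) -> return 5  (same call as traced above)
        -> return 13
        tree_sum(d=2) -> return 13  (same call as traced above)
      -> return 29
      tree_sum(d=3) -> return 29  (same call as traced above)
    -> return 61
    tree_sum(d=4) -> return 61  (same call as traced above)
  -> return 125
  tree_sum(d=5) -> return 125  (same call as traced above)
-> return 253

Final answer: 253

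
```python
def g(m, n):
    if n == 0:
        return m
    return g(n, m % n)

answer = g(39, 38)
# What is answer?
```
Call trace:
g(m=39, n=38)
  g(m=38, n=1)
    g(m=1, n=0)
    -> return 1
  -> return 1
-> return 1

Final answer: 1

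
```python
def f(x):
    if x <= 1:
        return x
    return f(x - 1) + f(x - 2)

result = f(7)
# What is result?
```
Call trace (a repeated sub-call is expanded the first time; later identical calls just restate its return value):
f(x=7)
  f(x=6)
    f(x=5)
      f(x=4)
        f(x=3)
          f(x=2)
            f(x=1)
            -> return 1
            f(x=0)
            -> return 0
          -> return 1
          f(x=1)
          -> return 1
        -> return 2
        f(x=2) -> return 1  (same call as traced above)
      -> return 3
      f(x=3) -> return 2  (same call as traced above)
    -> return 5
    f(x=4) -> return 3  (same call as traced above)
  -> return 8
  f(x=5) -> return 5  (same call as traced above)
-> return 13

Final answer: 13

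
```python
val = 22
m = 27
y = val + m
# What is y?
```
Trace:
  val=22
  val=22, m=27
  val=22, m=27, y=49

Final answer: 49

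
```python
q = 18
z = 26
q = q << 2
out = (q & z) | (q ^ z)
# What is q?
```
Trace:
  q=18
  q=18, z=26
  q=72, z=26
  q=72, z=26, out=90

Final answer: 72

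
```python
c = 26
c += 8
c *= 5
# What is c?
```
Trace:
  c=26
  c=34
  c=170

Final answer: 170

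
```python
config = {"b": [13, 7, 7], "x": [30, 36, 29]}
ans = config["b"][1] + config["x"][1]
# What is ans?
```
Trace:
  config={'b': [13, 7, 7], 'x': [30, 36, 29]}
  config={'b': [13, 7, 7], 'x': [30, 36, 29]}, ans=43

Final answer: 43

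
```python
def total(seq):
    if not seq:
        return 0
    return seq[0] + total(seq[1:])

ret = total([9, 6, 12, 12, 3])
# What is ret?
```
Call trace:
total(seq=[9, 6, 12, 12, 3])
  total(seq=[6, 12, 12, 3])
    total(seq=[12, 12, 3])
      total(seq=[12, 3])
        total(seq=[3])
          total(seq=[])
          -> return 0
        -> return 3
      -> return 15
    -> return 27
  -> return 33
-> return 42

Final answer: 42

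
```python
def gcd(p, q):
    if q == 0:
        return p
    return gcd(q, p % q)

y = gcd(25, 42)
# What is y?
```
Call trace:
gcd(p=25, q=42)
  gcd(p=42, q=25)
    gcd(p=25, q=17)
      gcd(p=17, q=8)
        gcd(p=8, q=1)
          gcd(p=1, q=0)
          -> return 1
        -> return 1
      -> return 1
    -> return 1
  -> return 1
-> return 1

Final answer: 1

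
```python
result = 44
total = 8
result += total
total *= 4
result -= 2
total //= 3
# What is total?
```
Trace:
  result=44
  result=44, total=8
  result=52, total=8
  result=52, total=32
  result=50, total=32
  result=50, total=10

Final answer: 10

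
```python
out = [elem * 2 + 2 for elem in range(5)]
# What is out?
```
Trace:
  elem=0
  elem=1
  elem=2
  elem=3
  elem=4
  out=[2, 4, 6, 8, 10]

Final answer: [2, 4, 6, 8, 10]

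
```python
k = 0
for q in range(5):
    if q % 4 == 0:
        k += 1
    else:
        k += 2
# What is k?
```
Trace:
  k=0
  k=1, q=0
  k=3, q=1
  k=5, q=2
  k=7, q=3
  k=8, q=4

Final answer: 8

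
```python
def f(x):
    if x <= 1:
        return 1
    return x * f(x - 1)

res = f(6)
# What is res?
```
Call trace:
f(x=6)
  f(x=5)
    f(x=4)
      f(x=3)
        f(x=2)
          f(x=1)
          -> return 1
        -> return 2
      -> return 6
    -> return 24
  -> return 120
-> return 720

Final answer: 720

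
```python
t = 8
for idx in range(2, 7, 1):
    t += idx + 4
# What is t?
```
Trace:
  t=8
  t=14, idx=2
  t=21, idx=3
  t=29, idx=4
  t=38, idx=5
  t=48, idx=6

Final answer: 48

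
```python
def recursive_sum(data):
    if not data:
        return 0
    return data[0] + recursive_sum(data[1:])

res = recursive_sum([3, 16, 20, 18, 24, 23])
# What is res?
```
Call trace:
recursive_sum(data=[3, 16, 20, 18, 24, 23])
  recursive_sum(data=[16, 20, 18, 24, 23])
    recursive_sum(data=[20, 18, 24, 23])
      recursive_sum(data=[18, 24, 23])
        recursive_sum(data=[24, 23])
          recursive_sum(data=[23])
            recursive_sum(data=[])
            -> return 0
          -> return 23
        -> return 47
      -> return 65
    -> return 85
  -> return 101
-> return 104

Final answer: 104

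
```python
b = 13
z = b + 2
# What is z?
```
Trace:
  b=13
  b=13, z=15

Final answer: 15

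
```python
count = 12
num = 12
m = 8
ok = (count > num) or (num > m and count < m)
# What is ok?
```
Trace:
  count=12
  count=12, num=12
  count=12, num=12, m=8
  count=12, num=12, m=8, ok=False

Final answer: False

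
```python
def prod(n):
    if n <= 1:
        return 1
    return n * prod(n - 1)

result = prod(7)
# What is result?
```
Call trace:
prod(n=7)
  prod(n=6)
    prod(n=5)
      prod(n=4)
        prod(n=3)
          prod(n=2)
            prod(n=1)
            -> return 1
          -> return 2
        -> return 6
      -> return 24
    -> return 120
  -> return 720
-> return 5040

Final answer: 5040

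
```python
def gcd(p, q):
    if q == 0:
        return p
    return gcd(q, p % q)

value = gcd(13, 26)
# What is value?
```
Call trace:
gcd(p=13, q=26)
  gcd(p=26, q=13)
    gcd(p=13, q=0)
    -> return 13
  -> return 13
-> return 13

Final answer: 13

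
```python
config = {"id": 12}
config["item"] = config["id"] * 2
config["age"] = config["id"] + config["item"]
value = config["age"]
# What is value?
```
Trace:
  config={'id': 12}
  config={'id': 12, 'item': 24}
  config={'id': 12, 'item': 24, 'age': 36}
  config={'id': 12, 'item': 24, 'age': 36}, value=36

Final answer: 36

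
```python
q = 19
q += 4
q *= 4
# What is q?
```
Trace:
  q=19
  q=23
  q=92

Final answer: 92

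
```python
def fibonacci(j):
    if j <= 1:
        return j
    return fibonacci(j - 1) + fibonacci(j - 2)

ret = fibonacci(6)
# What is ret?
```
Call trace (a repeated sub-call is expanded the first time; later identical calls just restate its return value):
fibonacci(j=6)
  fibonacci(j=5)
    fibonacci(j=4)
      fibonacci(j=3)
        fibonacci(j=2)
          fibonacci(j=1)
          -> return 1
          fibonacci(j=0)
          -> return 0
        -> return 1
        fibonacci(j=1)
        -> return 1
      -> return 2
      fibonacci(j=2) -> return 1  (same call as traced above)
    -> return 3
    fibonacci(j=3) -> return 2  (same call as traced above)
  -> return 5
  fibonacci(j=4) -> return 3  (same call as traced above)
-> return 8

Final answer: 8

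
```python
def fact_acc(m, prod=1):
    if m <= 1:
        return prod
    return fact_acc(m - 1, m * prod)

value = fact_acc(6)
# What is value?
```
Call trace:
fact_acc(m=6, prod=1)
  fact_acc(m=5, prod=6)
    fact_acc(m=4, prod=30)
      fact_acc(m=3, prod=120)
        fact_acc(m=2, prod=360)
          fact_acc(m=1, prod=720)
          -> return 720
        -> return 720
      -> return 720
    -> return 720
  -> return 720
-> return 720

Final answer: 720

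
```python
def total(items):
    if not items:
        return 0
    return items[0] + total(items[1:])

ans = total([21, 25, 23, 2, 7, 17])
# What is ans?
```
Call trace:
total(items=[21, 25, 23, 2, 7, 17])
  total(items=[25, 23, 2, 7, 17])
    total(items=[23, 2, 7, 17])
      total(items=[2, 7, 17])
        total(items=[7, 17])
          total(items=[17])
            total(items=[])
            -> return 0
          -> return 17
        -> return 24
      -> return 26
    -> return 49
  -> return 74
-> return 95

Final answer: 95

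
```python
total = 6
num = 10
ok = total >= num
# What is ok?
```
Trace:
  total=6
  total=6, num=10
  total=6, num=10, ok=False

Final answer: False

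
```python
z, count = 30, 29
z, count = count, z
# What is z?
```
Trace:
  z=30, count=29
  z=29, count=30

Final answer: 29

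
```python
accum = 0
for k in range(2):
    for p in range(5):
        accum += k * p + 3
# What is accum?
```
Trace:
  accum=0
  accum=3, k=0, p=0
  accum=6, k=0, p=1
  accum=9, k=0, p=2
  accum=12, k=0, p=3
  accum=15, k=0, p=4
  accum=18, k=1, p=0
  accum=22, k=1, p=1
  accum=27, k=1, p=2
  accum=33, k=1, p=3
  accum=40, k=1, p=4

Final answer: 40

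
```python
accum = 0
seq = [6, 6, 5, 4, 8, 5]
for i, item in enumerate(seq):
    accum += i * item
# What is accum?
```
Trace:
  accum=0
  accum=0, i=0, item=6
  accum=6, i=1, item=6
  accum=16, i=2, item=5
  accum=28, i=3, item=4
  accum=60, i=4, item=8
  accum=85, i=5, item=5

Final answer: 85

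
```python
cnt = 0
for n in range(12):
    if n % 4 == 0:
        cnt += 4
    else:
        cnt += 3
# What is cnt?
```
Trace:
  cnt=0
  cnt=4, n=0
  cnt=7, n=1
  cnt=10, n=2
  cnt=13, n=3
  cnt=17, n=4
  cnt=20, n=5
  cnt=23, n=6
  cnt=26, n=7
  cnt=30, n=8
  cnt=33, n=9
  cnt=36, n=10
  cnt=39, n=11

Final answer: 39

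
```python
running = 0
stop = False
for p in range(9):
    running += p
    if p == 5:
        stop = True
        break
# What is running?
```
Trace:
  running=0
  running=0, stop=False
  running=0, stop=False, p=0
  running=1, stop=False, p=1
  running=3, stop=False, p=2
  running=6, stop=False, p=3
  running=10, stop=False, p=4
  running=15, stop=True, p=5

Final answer: 15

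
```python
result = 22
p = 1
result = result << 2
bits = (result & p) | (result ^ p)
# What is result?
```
Trace:
  result=22
  result=22, p=1
  result=88, p=1
  result=88, p=1, bits=89

Final answer: 88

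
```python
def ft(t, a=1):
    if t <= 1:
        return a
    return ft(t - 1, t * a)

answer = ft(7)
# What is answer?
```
Call trace:
ft(t=7, a=1)
  ft(t=6, a=7)
    ft(t=5, a=42)
      ft(t=4, a=210)
        ft(t=3, a=840)
          ft(t=2, a=2520)
            ft(t=1, a=5040)
            -> return 5040
          -> return 5040
        -> return 5040
      -> return 5040
    -> return 5040
  -> return 5040
-> return 5040

Final answer: 5040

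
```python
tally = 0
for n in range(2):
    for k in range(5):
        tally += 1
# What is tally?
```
Trace:
  tally=0
  tally=1, n=0, k=0
  tally=2, n=0, k=1
  tally=3, n=0, k=2
  tally=4, n=0, k=3
  tally=5, n=0, k=4
  tally=6, n=1, k=0
  tally=7, n=1, k=1
  tally=8, n=1, k=2
  tally=9, n=1, k=3
  tally=10, n=1, k=4

Final answer: 10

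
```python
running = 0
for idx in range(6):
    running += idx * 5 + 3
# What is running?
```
Trace:
  running=0
  running=3, idx=0
  running=11, idx=1
  running=24, idx=2
  running=42, idx=3
  running=65, idx=4
  running=93, idx=5

Final answer: 93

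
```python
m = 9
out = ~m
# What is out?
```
Trace:
  m=9
  m=9, out=-10

Final answer: -10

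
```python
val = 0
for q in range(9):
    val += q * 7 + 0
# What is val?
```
Trace:
  val=0
  val=0, q=0
  val=7, q=1
  val=21, q=2
  val=42, q=3
  val=70, q=4
  val=105, q=5
  val=147, q=6
  val=196, q=7
  val=252, q=8

Final answer: 252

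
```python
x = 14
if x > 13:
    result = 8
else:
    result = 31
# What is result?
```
Trace:
  x=14
  x=14, result=8

Final answer: 8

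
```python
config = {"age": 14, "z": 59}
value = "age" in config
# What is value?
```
Trace:
  config={'age': 14, 'z': 59}
  config={'age': 14, 'z': 59}, value=True

Final answer: True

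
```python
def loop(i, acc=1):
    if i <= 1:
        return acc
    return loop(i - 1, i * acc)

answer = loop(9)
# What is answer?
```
Call trace:
loop(i=9, acc=1)
  loop(i=8, acc=9)
    loop(i=7, acc=72)
      loop(i=6, acc=504)
        loop(i=5, acc=3024)
          loop(i=4, acc=15120)
            loop(i=3, acc=60480)
              loop(i=2, acc=181440)
                loop(i=1, acc=362880)
                -> return 362880
              -> return 362880
            -> return 362880
          -> return 362880
        -> return 362880
      -> return 362880
    -> return 362880
  -> return 362880
-> return 362880

Final answer: 362880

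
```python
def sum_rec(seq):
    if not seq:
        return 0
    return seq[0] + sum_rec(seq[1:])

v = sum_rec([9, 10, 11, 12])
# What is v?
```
Call trace:
sum_rec(seq=[9, 10, 11, 12])
  sum_rec(seq=[10, 11, 12])
    sum_rec(seq=[11, 12])
      sum_rec(seq=[12])
        sum_rec(seq=[])
        -> return 0
      -> return 12
    -> return 23
  -> return 33
-> return 42

Final answer: 42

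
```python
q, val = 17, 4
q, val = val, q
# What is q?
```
Trace:
  q=17, val=4
  q=4, val=17

Final answer: 4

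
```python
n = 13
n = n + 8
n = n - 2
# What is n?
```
Trace:
  n=13
  n=21
  n=19

Final answer: 19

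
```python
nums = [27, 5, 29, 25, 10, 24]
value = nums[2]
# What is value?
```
Trace:
  nums=[27, 5, 29, 25, 10, 24]
  nums=[27, 5, 29, 25, 10, 24], value=29

Final answer: 29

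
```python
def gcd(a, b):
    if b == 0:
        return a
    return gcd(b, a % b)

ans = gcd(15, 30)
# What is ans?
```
Call trace:
gcd(a=15, b=30)
  gcd(a=30, b=15)
    gcd(a=15, b=0)
    -> return 15
  -> return 15
-> return 15

Final answer: 15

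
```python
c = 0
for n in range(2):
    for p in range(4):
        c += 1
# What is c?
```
Trace:
  c=0
  c=1, n=0, p=0
  c=2, n=0, p=1
  c=3, n=0, p=2
  c=4, n=0, p=3
  c=5, n=1, p=0
  c=6, n=1, p=1
  c=7, n=1, p=2
  c=8, n=1, p=3

Final answer: 8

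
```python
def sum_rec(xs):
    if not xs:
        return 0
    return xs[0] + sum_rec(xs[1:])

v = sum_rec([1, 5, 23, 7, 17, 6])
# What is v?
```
Call trace:
sum_rec(xs=[1, 5, 23, 7, 17, 6])
  sum_rec(xs=[5, 23, 7, 17, 6])
    sum_rec(xs=[23, 7, 17, 6])
      sum_rec(xs=[7, 17, 6])
        sum_rec(xs=[17, 6])
          sum_rec(xs=[6])
            sum_rec(xs=[])
            -> return 0
          -> return 6
        -> return 23
      -> return 30
    -> return 53
  -> return 58
-> return 59

Final answer: 59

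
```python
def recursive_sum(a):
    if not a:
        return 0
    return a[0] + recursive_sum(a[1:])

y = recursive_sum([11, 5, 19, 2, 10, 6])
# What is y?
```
Call trace:
recursive_sum(a=[11, 5, 19, 2, 10, 6])
  recursive_sum(a=[5, 19, 2, 10, 6])
    recursive_sum(a=[19, 2, 10, 6])
      recursive_sum(a=[2, 10, 6])
        recursive_sum(a=[10, 6])
          recursive_sum(a=[6])
            recursive_sum(a=[])
            -> return 0
          -> return 6
        -> return 16
      -> return 18
    -> return 37
  -> return 42
-> return 53

Final answer: 53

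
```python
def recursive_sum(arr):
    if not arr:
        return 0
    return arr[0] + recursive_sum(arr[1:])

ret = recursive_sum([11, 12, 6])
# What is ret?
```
Call trace:
recursive_sum(arr=[11, 12, 6])
  recursive_sum(arr=[12, 6])
    recursive_sum(arr=[6])
      recursive_sum(arr=[])
      -> return 0
    -> return 6
  -> return 18
-> return 29

Final answer: 29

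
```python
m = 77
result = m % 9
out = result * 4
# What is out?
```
Trace:
  m=77
  m=77, result=5
  m=77, result=5, out=20

Final answer: 20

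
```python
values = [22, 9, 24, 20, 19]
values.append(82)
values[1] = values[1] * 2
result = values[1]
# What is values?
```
Trace:
  values=[22, 9, 24, 20, 19]
  values=[22, 9, 24, 20, 19, 82]
  values=[22, 18, 24, 20, 19, 82]
  values=[22, 18, 24, 20, 19, 82], result=18

Final answer: [22, 18, 24, 20, 19, 82]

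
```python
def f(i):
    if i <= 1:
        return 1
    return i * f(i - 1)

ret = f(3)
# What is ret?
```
Call trace:
f(i=3)
  f(i=2)
    f(i=1)
    -> return 1
  -> return 2
-> return 6

Final answer: 6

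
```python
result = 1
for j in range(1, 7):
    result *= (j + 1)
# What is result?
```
Trace:
  result=1
  result=2, j=1
  result=6, j=2
  result=24, j=3
  result=120, j=4
  result=720, j=5
  result=5040, j=6

Final answer: 5040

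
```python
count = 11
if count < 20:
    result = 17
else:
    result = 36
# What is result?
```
Trace:
  count=11
  count=11, result=17

Final answer: 17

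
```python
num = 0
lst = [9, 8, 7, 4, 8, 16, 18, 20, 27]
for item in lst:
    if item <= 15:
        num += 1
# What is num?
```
Trace:
  num=0
  num=1, item=9
  num=2, item=8
  num=3, item=7
  num=4, item=4
  num=5, item=8
  num=5, item=16
  num=5, item=18
  num=5, item=20
  num=5, item=27

Final answer: 5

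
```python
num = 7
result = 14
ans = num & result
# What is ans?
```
Trace:
  num=7
  num=7, result=14
  num=7, result=14, ans=6

Final answer: 6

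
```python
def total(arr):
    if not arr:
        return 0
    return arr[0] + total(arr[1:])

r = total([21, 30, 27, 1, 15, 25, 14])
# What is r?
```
Call trace:
total(arr=[21, 30, 27, 1, 15, 25, 14])
  total(arr=[30, 27, 1, 15, 25, 14])
    total(arr=[27, 1, 15, 25, 14])
      total(arr=[1, 15, 25, 14])
        total(arr=[15, 25, 14])
          total(arr=[25, 14])
            total(arr=[14])
              total(arr=[])
              -> return 0
            -> return 14
          -> return 39
        -> return 54
      -> return 55
    -> return 82
  -> return 112
-> return 133

Final answer: 133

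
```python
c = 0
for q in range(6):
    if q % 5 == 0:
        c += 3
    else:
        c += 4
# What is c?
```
Trace:
  c=0
  c=3, q=0
  c=7, q=1
  c=11, q=2
  c=15, q=3
  c=19, q=4
  c=22, q=5

Final answer: 22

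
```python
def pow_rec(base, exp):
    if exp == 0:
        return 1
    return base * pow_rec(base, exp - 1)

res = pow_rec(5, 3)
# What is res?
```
Call trace:
pow_rec(base=5, exp=3)
  pow_rec(base=5, exp=2)
    pow_rec(base=5, exp=1)
      pow_rec(base=5, exp=0)
      -> return 1
    -> return 5
  -> return 25
-> return 125

Final answer: 125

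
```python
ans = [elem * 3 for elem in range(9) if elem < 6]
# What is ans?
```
Trace:
  elem=0
  elem=1
  elem=2
  elem=3
  elem=4
  elem=5
  elem=6
  elem=7
  elem=8
  ans=[0, 3, 6, 9, 12, 15]

Final answer: [0, 3, 6, 9, 12, 15]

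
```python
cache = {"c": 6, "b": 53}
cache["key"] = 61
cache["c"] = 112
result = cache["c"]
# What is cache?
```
Trace:
  cache={'c': 6, 'b': 53}
  cache={'c': 6, 'b': 53, 'key': 61}
  cache={'c': 112, 'b': 53, 'key': 61}
  cache={'c': 112, 'b': 53, 'key': 61}, result=112

Final answer: {'c': 112, 'b': 53, 'key': 61}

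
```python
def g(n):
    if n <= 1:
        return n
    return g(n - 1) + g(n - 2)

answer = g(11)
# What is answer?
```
Call trace (a repeated sub-call is expanded the first time; later identical calls just restate its return value):
g(n=11)
  g(n=10)
    g(n=9)
      g(n=8)
        g(n=7)
          g(n=6)
            g(n=5)
              g(n=4)
                g(n=3)
                  g(n=2)
                    g(n=1)
                    -> return 1
                    g(n=0)
                    -> return 0
                  -> return 1
                  g(n=1)
                  -> return 1
                -> return 2
                g(n=2) -> return 1  (same call as traced above)
              -> return 3
              g(n=3) -> return 2  (same call as traced above)
            -> return 5
            g(n=4) -> return 3  (same call as traced above)
          -> return 8
          g(n=5) -> return 5  (same call as traced above)
        -> return 13
        g(n=6) -> return 8  (same call as traced above)
      -> return 21
      g(n=7) -> return 13  (same call as traced above)
    -> return 34
    g(n=8) -> return 21  (same call as traced above)
  -> return 55
  g(n=9) -> return 34  (same call as traced above)
-> return 89

Final answer: 89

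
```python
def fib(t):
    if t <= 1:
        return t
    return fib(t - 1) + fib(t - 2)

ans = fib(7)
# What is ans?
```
Call trace (a repeated sub-call is expanded the first time; later identical calls just restate its return value):
fib(t=7)
  fib(t=6)
    fib(t=5)
      fib(t=4)
        fib(t=3)
          fib(t=2)
            fib(t=1)
            -> return 1
            fib(t=0)
            -> return 0
          -> return 1
          fib(t=1)
          -> return 1
        -> return 2
        fib(t=2) -> return 1  (same call as traced above)
      -> return 3
      fib(t=3) -> return 2  (same call as traced above)
    -> return 5
    fib(t=4) -> return 3  (same call as traced above)
  -> return 8
  fib(t=5) -> return 5  (same call as traced above)
-> return 13

Final answer: 13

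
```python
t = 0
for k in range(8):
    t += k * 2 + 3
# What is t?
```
Trace:
  t=0
  t=3, k=0
  t=8, k=1
  t=15, k=2
  t=24, k=3
  t=35, k=4
  t=48, k=5
  t=63, k=6
  t=80, k=7

Final answer: 80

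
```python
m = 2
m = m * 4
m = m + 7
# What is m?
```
Trace:
  m=2
  m=8
  m=15

Final answer: 15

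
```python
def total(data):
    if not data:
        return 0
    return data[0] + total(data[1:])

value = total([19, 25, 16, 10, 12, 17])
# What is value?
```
Call trace:
total(data=[19, 25, 16, 10, 12, 17])
  total(data=[25, 16, 10, 12, 17])
    total(data=[16, 10, 12, 17])
      total(data=[10, 12, 17])
        total(data=[12, 17])
          total(data=[17])
            total(data=[])
            -> return 0
          -> return 17
        -> return 29
      -> return 39
    -> return 55
  -> return 80
-> return 99

Final answer: 99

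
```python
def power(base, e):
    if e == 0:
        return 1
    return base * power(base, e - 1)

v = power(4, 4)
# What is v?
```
Call trace:
power(base=4, e=4)
  power(base=4, e=3)
    power(base=4, e=2)
      power(base=4, e=1)
        power(base=4, e=0)
        -> return 1
      -> return 4
    -> return 16
  -> return 64
-> return 256

Final answer: 256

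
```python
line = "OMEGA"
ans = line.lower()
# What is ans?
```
Trace:
  line='OMEGA'
  line='OMEGA', ans='omega'

Final answer: 'omega'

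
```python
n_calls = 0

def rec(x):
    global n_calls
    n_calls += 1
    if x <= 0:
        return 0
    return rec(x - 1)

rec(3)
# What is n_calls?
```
Call trace:
rec(x=3)
  rec(x=2)
    rec(x=1)
      rec(x=0)
      -> return 0
    -> return 0
  -> return 0
-> return 0

n_calls is incremented once per call. rec is entered once for each x = 3, 2, 1, 0 (the x <= 0 call returns without recursing), i.e. 3 + 1 calls.
n_calls = 4

Final answer: 4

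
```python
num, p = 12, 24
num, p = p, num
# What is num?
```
Trace:
  num=12, p=24
  num=24, p=12

Final answer: 24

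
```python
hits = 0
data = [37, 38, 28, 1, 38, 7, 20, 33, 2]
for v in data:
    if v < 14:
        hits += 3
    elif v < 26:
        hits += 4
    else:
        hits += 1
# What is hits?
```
Trace:
  hits=0
  hits=1, v=37
  hits=2, v=38
  hits=3, v=28
  hits=6, v=1
  hits=7, v=38
  hits=10, v=7
  hits=14, v=20
  hits=15, v=33
  hits=18, v=2

Final answer: 18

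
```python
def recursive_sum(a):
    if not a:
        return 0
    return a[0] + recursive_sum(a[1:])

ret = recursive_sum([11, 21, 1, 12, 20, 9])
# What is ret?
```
Call trace:
recursive_sum(a=[11, 21, 1, 12, 20, 9])
  recursive_sum(a=[21, 1, 12, 20, 9])
    recursive_sum(a=[1, 12, 20, 9])
      recursive_sum(a=[12, 20, 9])
        recursive_sum(a=[20, 9])
          recursive_sum(a=[9])
            recursive_sum(a=[])
            -> return 0
          -> return 9
        -> return 29
      -> return 41
    -> return 42
  -> return 63
-> return 74

Final answer: 74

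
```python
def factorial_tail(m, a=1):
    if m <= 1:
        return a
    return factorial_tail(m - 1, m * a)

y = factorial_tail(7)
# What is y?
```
Call trace:
factorial_tail(m=7, a=1)
  factorial_tail(m=6, a=7)
    factorial_tail(m=5, a=42)
      factorial_tail(m=4, a=210)
        factorial_tail(m=3, a=840)
          factorial_tail(m=2, a=2520)
            factorial_tail(m=1, a=5040)
            -> return 5040
          -> return 5040
        -> return 5040
      -> return 5040
    -> return 5040
  -> return 5040
-> return 5040

Final answer: 5040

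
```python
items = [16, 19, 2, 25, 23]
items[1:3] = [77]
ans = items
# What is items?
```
Trace:
  items=[16, 19, 2, 25, 23]
  items=[16, 77, 25, 23]
  items=[16, 77, 25, 23], ans=[16, 77, 25, 23]

Final answer: [16, 77, 25, 23]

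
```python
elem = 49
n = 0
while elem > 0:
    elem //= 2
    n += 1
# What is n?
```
Trace:
  elem=49
  elem=49, n=0
  elem=24, n=1
  elem=12, n=2
  elem=6, n=3
  elem=3, n=4
  elem=1, n=5
  elem=0, n=6

Final answer: 6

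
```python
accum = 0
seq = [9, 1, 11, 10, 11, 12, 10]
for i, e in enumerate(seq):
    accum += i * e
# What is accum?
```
Trace:
  accum=0
  accum=0, i=0, e=9
  accum=1, i=1, e=1
  accum=23, i=2, e=11
  accum=53, i=3, e=10
  accum=97, i=4, e=11
  accum=157, i=5, e=12
  accum=217, i=6, e=10

Final answer: 217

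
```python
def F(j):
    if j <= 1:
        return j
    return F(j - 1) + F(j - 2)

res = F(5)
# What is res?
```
Call trace (a repeated sub-call is expanded the first time; later identical calls just restate its return value):
F(j=5)
  F(j=4)
    F(j=3)
      F(j=2)
        F(j=1)
        -> return 1
        F(j=0)
        -> return 0
      -> return 1
      F(j=1)
      -> return 1
    -> return 2
    F(j=2) -> return 1  (same call as traced above)
  -> return 3
  F(j=3) -> return 2  (same call as traced above)
-> return 5

Final answer: 5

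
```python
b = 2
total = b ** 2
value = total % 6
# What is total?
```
Trace:
  b=2
  b=2, total=4
  b=2, total=4, value=4

Final answer: 4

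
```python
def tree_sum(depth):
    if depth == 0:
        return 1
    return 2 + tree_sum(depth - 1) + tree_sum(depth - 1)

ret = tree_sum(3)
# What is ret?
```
Call trace (a repeated sub-call is expanded the first time; later identical calls just restate its return value):
tree_sum(depth=3)
  tree_sum(depth=2)
    tree_sum(depth=1)
      tree_sum(depth=0)
      -> return 1
      tree_sum(depth=0)
      -> return 1
    -> return 4
    tree_sum(depth=1) -> return 4  (same call as traced above)
  -> return 10
  tree_sum(depth=2) -> return 10  (same call as traced above)
-> return 22

Final answer: 22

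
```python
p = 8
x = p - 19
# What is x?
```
Trace:
  p=8
  p=8, x=-11

Final answer: -11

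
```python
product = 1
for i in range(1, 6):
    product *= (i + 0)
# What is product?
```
Trace:
  product=1
  product=1, i=1
  product=2, i=2
  product=6, i=3
  product=24, i=4
  product=120, i=5

Final answer: 120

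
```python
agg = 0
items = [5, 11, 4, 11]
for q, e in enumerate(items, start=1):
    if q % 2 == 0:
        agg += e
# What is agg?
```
Trace:
  agg=0
  agg=0, q=1, e=5
  agg=11, q=2, e=11
  agg=11, q=3, e=4
  agg=22, q=4, e=11

Final answer: 22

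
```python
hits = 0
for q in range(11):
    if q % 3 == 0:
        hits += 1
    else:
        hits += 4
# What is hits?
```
Trace:
  hits=0
  hits=1, q=0
  hits=5, q=1
  hits=9, q=2
  hits=10, q=3
  hits=14, q=4
  hits=18, q=5
  hits=19, q=6
  hits=23, q=7
  hits=27, q=8
  hits=28, q=9
  hits=32, q=10

Final answer: 32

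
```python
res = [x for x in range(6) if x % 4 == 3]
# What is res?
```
Trace:
  x=0
  x=1
  x=2
  x=3
  x=4
  x=5
  res=[3]

Final answer: [3]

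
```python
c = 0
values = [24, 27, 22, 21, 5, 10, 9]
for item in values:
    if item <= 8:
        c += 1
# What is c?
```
Trace:
  c=0
  c=0, item=24
  c=0, item=27
  c=0, item=22
  c=0, item=21
  c=1, item=5
  c=1, item=10
  c=1, item=9

Final answer: 1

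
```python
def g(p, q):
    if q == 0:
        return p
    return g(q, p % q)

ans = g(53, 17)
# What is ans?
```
Call trace:
g(p=53, q=17)
  g(p=17, q=2)
    g(p=2, q=1)
      g(p=1, q=0)
      -> return 1
    -> return 1
  -> return 1
-> return 1

Final answer: 1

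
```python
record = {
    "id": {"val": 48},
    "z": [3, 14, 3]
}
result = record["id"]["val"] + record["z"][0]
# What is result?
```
Trace:
  record={'id': {'val': 48}, 'z': [3, 14, 3]}
  record={'id': {'val': 48}, 'z': [3, 14, 3]}, result=51

Final answer: 51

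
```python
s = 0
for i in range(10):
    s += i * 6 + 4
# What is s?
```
Trace:
  s=0
  s=4, i=0
  s=14, i=1
  s=30, i=2
  s=52, i=3
  s=80, i=4
  s=114, i=5
  s=154, i=6
  s=200, i=7
  s=252, i=8
  s=310, i=9

Final answer: 310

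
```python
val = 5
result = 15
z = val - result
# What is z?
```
Trace:
  val=5
  val=5, result=15
  val=5, result=15, z=-10

Final answer: -10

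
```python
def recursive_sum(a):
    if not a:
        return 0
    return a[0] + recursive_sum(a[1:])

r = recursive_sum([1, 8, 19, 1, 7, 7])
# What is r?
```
Call trace:
recursive_sum(a=[1, 8, 19, 1, 7, 7])
  recursive_sum(a=[8, 19, 1, 7, 7])
    recursive_sum(a=[19, 1, 7, 7])
      recursive_sum(a=[1, 7, 7])
        recursive_sum(a=[7, 7])
          recursive_sum(a=[7])
            recursive_sum(a=[])
            -> return 0
          -> return 7
        -> return 14
      -> return 15
    -> return 34
  -> return 42
-> return 43

Final answer: 43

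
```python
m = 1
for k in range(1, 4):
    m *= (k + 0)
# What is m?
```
Trace:
  m=1
  m=1, k=1
  m=2, k=2
  m=6, k=3

Final answer: 6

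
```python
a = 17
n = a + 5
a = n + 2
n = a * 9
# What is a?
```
Trace:
  a=17
  a=17, n=22
  a=24, n=22
  a=24, n=216

Final answer: 24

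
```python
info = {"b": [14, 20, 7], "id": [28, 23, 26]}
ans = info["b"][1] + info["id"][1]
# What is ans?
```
Trace:
  info={'b': [14, 20, 7], 'id': [28, 23, 26]}
  info={'b': [14, 20, 7], 'id': [28, 23, 26]}, ans=43

Final answer: 43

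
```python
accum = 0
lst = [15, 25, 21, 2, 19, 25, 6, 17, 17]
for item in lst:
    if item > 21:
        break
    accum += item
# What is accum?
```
Trace:
  accum=0
  accum=15, item=15
  accum=15, item=25

Final answer: 15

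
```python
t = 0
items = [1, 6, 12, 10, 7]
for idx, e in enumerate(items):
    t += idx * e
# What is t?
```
Trace:
  t=0
  t=0, idx=0, e=1
  t=6, idx=1, e=6
  t=30, idx=2, e=12
  t=60, idx=3, e=10
  t=88, idx=4, e=7

Final answer: 88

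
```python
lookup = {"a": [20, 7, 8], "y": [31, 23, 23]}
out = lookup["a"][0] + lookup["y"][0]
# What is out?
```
Trace:
  lookup={'a': [20, 7, 8], 'y': [31, 23, 23]}
  lookup={'a': [20, 7, 8], 'y': [31, 23, 23]}, out=51

Final answer: 51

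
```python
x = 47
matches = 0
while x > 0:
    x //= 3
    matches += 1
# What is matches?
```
Trace:
  x=47
  x=47, matches=0
  x=15, matches=1
  x=5, matches=2
  x=1, matches=3
  x=0, matches=4

Final answer: 4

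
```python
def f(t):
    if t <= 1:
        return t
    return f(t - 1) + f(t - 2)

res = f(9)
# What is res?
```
Call trace (a repeated sub-call is expanded the first time; later identical calls just restate its return value):
f(t=9)
  f(t=8)
    f(t=7)
      f(t=6)
        f(t=5)
          f(t=4)
            f(t=3)
              f(t=2)
                f(t=1)
                -> return 1
                f(t=0)
                -> return 0
              -> return 1
              f(t=1)
              -> return 1
            -> return 2
            f(t=2) -> return 1  (same call as traced above)
          -> return 3
          f(t=3) -> return 2  (same call as traced above)
        -> return 5
        f(t=4) -> return 3  (same call as traced above)
      -> return 8
      f(t=5) -> return 5  (same call as traced above)
    -> return 13
    f(t=6) -> return 8  (same call as traced above)
  -> return 21
  f(t=7) -> return 13  (same call as traced above)
-> return 34

Final answer: 34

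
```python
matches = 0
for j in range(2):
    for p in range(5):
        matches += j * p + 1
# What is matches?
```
Trace:
  matches=0
  matches=1, j=0, p=0
  matches=2, j=0, p=1
  matches=3, j=0, p=2
  matches=4, j=0, p=3
  matches=5, j=0, p=4
  matches=6, j=1, p=0
  matches=8, j=1, p=1
  matches=11, j=1, p=2
  matches=15, j=1, p=3
  matches=20, j=1, p=4

Final answer: 20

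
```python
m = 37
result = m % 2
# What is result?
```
Trace:
  m=37
  m=37, result=1

Final answer: 1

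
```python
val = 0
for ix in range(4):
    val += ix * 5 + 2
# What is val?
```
Trace:
  val=0
  val=2, ix=0
  val=9, ix=1
  val=21, ix=2
  val=38, ix=3

Final answer: 38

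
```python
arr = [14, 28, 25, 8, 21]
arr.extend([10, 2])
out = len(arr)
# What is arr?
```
Trace:
  arr=[14, 28, 25, 8, 21]
  arr=[14, 28, 25, 8, 21, 10, 2]
  arr=[14, 28, 25, 8, 21, 10, 2], out=7

Final answer: [14, 28, 25, 8, 21, 10, 2]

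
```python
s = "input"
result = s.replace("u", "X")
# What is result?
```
Trace:
  s='input'
  s='input', result='inpXt'

Final answer: 'inpXt'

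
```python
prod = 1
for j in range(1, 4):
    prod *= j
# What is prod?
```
Trace:
  prod=1
  prod=1, j=1
  prod=2, j=2
  prod=6, j=3

Final answer: 6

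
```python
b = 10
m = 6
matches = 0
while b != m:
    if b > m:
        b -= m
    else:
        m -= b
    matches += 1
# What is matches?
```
Trace:
  b=10
  b=10, m=6
  b=10, m=6, matches=0
  b=4, m=6, matches=1
  b=4, m=2, matches=2
  b=2, m=2, matches=3

Final answer: 3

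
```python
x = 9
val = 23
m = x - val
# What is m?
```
Trace:
  x=9
  x=9, val=23
  x=9, val=23, m=-14

Final answer: -14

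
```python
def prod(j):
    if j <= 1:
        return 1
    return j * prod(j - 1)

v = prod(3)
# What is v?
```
Call trace:
prod(j=3)
  prod(j=2)
    prod(j=1)
    -> return 1
  -> return 2
-> return 6

Final answer: 6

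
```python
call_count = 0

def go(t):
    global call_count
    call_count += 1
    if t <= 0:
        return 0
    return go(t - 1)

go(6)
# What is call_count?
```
Call trace:
go(t=6)
  go(t=5)
    go(t=4)
      go(t=3)
        go(t=2)
          go(t=1)
            go(t=0)
            -> return 0
          -> return 0
        -> return 0
      -> return 0
    -> return 0
  -> return 0
-> return 0

call_count is incremented once per call. go is entered once for each t = 6, 5, 4, 3, 2, 1, 0 (the t <= 0 call returns without recursing), i.e. 6 + 1 calls.
call_count = 7

Final answer: 7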